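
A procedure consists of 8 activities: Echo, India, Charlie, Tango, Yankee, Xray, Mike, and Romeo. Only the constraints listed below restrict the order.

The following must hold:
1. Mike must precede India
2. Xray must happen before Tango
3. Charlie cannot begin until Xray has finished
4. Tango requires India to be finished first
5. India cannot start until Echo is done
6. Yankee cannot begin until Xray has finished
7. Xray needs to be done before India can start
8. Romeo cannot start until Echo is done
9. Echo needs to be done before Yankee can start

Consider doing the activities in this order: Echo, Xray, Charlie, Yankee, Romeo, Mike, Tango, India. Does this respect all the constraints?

No

Here India comes after Tango.
But one of the constraints requires India before Tango, so this ordering violates it.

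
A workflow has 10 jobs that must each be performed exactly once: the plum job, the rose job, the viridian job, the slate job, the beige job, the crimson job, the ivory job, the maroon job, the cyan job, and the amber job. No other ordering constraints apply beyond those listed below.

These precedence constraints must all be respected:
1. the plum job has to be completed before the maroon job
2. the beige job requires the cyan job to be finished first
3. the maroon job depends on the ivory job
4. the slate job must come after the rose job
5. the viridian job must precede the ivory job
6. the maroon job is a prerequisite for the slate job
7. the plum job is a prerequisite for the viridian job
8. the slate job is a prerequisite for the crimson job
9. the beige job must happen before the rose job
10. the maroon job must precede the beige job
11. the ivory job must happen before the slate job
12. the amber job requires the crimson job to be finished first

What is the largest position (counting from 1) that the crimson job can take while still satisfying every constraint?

9

Following the constraints forward from the crimson job, its only required successor is the amber job.
With 1 mandatory successor out of 10 jobs total, the latest slot for the crimson job is 10−1 = 9, and it's reachable by doing all non-successors before the crimson job.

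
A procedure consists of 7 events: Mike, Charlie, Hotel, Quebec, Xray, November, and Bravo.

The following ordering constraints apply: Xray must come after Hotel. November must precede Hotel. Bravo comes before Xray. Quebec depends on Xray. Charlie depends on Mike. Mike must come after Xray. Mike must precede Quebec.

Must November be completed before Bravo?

November and Bravo are not related by any chain of constraints.
There exist valid orderings with Bravo before November, so November is not required to come first.

No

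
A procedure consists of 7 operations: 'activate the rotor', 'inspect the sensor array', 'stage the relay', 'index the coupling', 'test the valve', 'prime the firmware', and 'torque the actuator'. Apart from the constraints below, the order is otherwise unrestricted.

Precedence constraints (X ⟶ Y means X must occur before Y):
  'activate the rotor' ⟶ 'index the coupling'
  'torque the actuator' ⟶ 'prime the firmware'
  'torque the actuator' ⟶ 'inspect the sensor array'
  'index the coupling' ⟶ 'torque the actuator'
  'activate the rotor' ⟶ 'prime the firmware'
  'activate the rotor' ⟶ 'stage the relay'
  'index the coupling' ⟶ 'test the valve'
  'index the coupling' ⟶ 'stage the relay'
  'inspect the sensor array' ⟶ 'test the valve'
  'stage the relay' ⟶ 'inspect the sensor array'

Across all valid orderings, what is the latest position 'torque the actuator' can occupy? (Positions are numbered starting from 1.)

4

The operations that are forced after 'torque the actuator', directly or by a chain of constraints, are 'inspect the sensor array', 'test the valve', 'prime the firmware'. That's 3 operations.
With 3 mandatory successors out of 7 operations total, the latest slot for 'torque the actuator' is 7−3 = 4, and it's reachable by doing all non-successors before 'torque the actuator'.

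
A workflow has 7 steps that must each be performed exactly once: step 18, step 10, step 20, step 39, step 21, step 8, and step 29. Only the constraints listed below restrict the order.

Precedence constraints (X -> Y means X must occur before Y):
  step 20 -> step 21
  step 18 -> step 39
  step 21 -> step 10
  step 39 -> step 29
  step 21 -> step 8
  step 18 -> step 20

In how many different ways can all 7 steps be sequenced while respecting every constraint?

30

Only step 18 has no prerequisites, so it must go first.
Systematically extending each partial ordering one step at a time and counting, there are 30 complete orderings.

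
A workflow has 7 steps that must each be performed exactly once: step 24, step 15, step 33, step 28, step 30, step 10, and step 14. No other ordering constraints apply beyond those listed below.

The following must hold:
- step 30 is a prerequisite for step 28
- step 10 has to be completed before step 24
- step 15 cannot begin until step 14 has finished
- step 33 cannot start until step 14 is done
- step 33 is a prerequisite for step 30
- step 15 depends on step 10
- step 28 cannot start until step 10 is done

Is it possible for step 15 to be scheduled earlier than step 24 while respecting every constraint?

No chain of constraints runs from step 24 to step 15, so step 24 is not required to come first.
So a valid ordering placing step 15 earlier than step 24 exists.

Yes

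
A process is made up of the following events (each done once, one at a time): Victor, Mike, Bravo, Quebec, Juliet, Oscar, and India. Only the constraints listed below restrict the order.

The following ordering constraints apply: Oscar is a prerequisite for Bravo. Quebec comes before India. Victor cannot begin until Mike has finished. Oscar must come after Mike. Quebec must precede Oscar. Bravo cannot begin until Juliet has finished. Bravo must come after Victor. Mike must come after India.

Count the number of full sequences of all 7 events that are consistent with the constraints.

2 events have no prerequisites (Quebec, Juliet), so any of them could come first.
Enumerating by repeatedly choosing an available event (one whose prerequisites are all placed) gives 12 distinct complete orderings.

12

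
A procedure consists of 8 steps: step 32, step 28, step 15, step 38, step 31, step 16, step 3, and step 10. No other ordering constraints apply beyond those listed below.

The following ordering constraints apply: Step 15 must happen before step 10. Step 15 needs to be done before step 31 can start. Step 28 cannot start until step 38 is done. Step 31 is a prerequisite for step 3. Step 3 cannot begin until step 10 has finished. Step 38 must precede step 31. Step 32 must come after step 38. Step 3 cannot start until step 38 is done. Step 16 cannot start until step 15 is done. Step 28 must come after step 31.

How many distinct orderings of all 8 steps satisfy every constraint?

The steps with no prerequisites are step 15, step 38; any of them can be placed first.
Enumerating by repeatedly choosing an available step (one whose prerequisites are all placed) gives 406 distinct complete orderings.

406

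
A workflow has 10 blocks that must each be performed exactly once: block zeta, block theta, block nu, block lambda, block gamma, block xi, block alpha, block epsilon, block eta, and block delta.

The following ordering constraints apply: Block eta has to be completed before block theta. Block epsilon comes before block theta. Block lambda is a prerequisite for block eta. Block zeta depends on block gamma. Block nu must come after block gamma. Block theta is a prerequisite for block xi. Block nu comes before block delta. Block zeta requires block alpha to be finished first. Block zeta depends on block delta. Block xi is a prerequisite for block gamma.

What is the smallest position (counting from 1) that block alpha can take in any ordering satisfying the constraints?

1

Block alpha has no prerequisites at all, so it can go in position 1.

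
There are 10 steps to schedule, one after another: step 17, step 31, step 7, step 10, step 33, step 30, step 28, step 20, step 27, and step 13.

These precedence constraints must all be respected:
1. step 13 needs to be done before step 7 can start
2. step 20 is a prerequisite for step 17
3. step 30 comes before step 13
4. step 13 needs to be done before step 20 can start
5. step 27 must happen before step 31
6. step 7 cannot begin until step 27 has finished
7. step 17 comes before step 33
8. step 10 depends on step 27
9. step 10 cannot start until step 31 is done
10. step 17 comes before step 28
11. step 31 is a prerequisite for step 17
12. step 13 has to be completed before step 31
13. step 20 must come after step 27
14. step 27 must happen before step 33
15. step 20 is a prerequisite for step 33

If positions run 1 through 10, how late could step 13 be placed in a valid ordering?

The steps that are forced after step 13, directly or by a chain of constraints, are step 17, step 31, step 7, step 10, step 33, step 28, step 20. That's 7 steps.
So at least 7 steps follow step 13, putting step 13 no later than position 3. That position is achievable by scheduling everything else first.

3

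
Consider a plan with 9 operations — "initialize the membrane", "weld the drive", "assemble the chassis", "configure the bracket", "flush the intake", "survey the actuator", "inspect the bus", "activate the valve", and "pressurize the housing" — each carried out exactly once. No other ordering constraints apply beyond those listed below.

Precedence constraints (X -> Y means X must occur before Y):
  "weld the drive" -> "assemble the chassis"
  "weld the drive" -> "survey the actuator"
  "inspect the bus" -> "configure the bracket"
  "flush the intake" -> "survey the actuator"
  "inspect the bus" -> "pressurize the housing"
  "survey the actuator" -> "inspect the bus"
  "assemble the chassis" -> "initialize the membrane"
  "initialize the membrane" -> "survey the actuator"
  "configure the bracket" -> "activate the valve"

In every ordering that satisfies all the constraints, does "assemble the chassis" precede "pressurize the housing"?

Yes

There is a constraint chain "assemble the chassis" → "initialize the membrane" → "survey the actuator" → "inspect the bus" → "pressurize the housing".
So "assemble the chassis" must precede "pressurize the housing" in any valid ordering.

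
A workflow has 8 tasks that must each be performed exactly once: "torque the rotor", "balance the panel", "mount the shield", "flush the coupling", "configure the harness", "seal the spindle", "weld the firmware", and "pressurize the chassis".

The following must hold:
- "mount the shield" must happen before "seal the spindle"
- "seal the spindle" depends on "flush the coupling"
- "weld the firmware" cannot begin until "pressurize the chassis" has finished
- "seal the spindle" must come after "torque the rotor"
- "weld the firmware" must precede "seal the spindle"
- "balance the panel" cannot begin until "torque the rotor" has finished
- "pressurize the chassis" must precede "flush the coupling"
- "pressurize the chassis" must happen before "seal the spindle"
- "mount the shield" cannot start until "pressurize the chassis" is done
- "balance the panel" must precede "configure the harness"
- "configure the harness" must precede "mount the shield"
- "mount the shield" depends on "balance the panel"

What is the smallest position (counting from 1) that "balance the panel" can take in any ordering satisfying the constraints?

2

The only task forced before "balance the panel" (directly or transitively) is "torque the rotor".
With 1 mandatory predecessor, the earliest "balance the panel" can sit is position 1+1 = 2, and placing just that one first achieves it.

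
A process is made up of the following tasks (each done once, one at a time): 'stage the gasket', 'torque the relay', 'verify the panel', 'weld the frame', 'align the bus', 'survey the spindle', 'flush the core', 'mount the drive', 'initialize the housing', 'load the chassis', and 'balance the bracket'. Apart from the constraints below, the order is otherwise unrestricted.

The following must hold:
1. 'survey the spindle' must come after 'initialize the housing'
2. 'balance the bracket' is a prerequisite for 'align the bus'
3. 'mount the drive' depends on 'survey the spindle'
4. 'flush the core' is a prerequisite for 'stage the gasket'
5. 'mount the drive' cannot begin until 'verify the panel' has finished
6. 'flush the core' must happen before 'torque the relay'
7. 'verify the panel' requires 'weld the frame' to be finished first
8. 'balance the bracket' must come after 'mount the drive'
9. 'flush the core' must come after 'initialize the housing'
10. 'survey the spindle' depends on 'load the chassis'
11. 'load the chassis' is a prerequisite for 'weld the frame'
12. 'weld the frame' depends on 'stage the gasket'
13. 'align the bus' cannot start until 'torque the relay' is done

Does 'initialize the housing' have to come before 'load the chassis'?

No

No chain of constraints connects 'initialize the housing' to 'load the chassis' in either direction.
There exist valid orderings with 'load the chassis' before 'initialize the housing', so 'initialize the housing' is not required to come first.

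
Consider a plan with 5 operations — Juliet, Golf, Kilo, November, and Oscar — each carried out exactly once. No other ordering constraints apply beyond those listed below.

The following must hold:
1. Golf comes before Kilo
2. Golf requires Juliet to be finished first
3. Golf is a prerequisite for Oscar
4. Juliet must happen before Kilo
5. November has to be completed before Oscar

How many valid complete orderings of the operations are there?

The operations with no prerequisites are Juliet, November; any of them can be placed first.
Systematically extending each partial ordering one operation at a time and counting, there are 7 complete orderings.

7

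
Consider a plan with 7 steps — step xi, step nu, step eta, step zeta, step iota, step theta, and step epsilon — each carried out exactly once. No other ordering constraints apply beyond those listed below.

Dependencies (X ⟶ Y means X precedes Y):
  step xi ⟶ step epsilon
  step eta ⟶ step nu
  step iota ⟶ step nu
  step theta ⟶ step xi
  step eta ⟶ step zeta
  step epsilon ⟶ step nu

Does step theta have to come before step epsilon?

There is a constraint chain step theta → step xi → step epsilon.
So step theta must precede step epsilon in any valid ordering.

Yes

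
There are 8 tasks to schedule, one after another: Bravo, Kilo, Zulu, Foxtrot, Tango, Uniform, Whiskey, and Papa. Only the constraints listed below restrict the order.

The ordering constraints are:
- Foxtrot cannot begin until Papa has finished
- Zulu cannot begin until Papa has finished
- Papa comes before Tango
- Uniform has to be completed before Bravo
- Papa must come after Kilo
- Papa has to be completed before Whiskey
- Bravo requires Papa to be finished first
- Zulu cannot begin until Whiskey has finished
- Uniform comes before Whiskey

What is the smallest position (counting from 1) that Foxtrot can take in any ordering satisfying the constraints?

Working backwards through the constraints from Foxtrot, its full set of required predecessors is Kilo, Papa — 2 of them.
With 2 mandatory predecessors, the earliest Foxtrot can sit is position 2+1 = 3, and placing just those 2 first achieves it.

3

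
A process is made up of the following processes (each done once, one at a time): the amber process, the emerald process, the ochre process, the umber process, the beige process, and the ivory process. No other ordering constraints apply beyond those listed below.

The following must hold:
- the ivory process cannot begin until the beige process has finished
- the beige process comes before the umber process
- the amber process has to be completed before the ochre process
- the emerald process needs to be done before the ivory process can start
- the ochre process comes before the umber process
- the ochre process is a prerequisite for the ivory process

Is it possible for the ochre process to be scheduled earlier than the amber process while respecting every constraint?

Following the amber process → the ochre process, the amber process must precede the ochre process in every valid ordering.
Hence the ochre process can never be scheduled before the amber process.

No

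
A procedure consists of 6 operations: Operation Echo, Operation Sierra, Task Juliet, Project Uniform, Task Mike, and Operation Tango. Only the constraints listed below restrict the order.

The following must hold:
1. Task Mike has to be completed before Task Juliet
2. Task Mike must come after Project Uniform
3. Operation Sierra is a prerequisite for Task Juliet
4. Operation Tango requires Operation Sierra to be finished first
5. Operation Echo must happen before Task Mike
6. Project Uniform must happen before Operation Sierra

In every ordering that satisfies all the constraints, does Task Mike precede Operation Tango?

No

Task Mike and Operation Tango are not related by any chain of constraints.
So Task Mike can come before Operation Tango or after — it is not forced.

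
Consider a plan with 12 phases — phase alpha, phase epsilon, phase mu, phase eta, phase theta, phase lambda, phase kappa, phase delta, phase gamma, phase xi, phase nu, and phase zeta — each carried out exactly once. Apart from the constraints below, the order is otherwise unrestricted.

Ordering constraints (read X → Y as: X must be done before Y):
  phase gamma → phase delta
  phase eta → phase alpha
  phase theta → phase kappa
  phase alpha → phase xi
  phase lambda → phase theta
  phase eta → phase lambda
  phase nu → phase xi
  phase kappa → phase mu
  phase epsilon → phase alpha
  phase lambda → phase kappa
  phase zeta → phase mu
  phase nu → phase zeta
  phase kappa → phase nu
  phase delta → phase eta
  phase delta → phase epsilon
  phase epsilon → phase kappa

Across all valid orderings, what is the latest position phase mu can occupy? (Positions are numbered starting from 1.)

12

No constraint forces any phase after phase mu, so it can be placed last, in position 12.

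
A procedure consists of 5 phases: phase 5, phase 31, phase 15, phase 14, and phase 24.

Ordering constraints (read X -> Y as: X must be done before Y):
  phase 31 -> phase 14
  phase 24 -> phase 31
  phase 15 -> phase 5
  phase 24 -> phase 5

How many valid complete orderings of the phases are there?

9

2 phases have no prerequisites (phase 15, phase 24), so any of them could come first.
Systematically extending each partial ordering one phase at a time and counting, there are 9 complete orderings.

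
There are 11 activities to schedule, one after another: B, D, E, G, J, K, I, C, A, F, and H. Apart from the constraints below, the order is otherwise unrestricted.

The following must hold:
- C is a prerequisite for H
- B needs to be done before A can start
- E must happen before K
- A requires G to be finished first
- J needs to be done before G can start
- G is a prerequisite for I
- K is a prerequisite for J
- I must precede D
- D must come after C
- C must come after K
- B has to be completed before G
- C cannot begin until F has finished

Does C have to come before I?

No

No chain of constraints connects C to I in either direction.
There exist valid orderings with I before C, so C is not required to come first.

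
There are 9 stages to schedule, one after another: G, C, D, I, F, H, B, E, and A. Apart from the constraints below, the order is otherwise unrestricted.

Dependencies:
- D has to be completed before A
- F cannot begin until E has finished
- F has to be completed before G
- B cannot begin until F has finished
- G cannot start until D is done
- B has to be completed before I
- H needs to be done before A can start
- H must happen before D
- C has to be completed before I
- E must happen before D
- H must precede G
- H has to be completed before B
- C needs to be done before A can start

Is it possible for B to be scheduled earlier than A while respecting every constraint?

Yes

Nothing in the constraints forces A before B — there is no chain from A to B.
So a valid ordering placing B earlier than A exists.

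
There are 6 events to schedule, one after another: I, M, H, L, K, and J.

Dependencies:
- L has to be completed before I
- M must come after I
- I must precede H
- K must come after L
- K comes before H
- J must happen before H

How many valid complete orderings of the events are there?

2 events have no prerequisites (L, J), so any of them could come first.
Systematically extending each partial ordering one event at a time and counting, there are 23 complete orderings.

23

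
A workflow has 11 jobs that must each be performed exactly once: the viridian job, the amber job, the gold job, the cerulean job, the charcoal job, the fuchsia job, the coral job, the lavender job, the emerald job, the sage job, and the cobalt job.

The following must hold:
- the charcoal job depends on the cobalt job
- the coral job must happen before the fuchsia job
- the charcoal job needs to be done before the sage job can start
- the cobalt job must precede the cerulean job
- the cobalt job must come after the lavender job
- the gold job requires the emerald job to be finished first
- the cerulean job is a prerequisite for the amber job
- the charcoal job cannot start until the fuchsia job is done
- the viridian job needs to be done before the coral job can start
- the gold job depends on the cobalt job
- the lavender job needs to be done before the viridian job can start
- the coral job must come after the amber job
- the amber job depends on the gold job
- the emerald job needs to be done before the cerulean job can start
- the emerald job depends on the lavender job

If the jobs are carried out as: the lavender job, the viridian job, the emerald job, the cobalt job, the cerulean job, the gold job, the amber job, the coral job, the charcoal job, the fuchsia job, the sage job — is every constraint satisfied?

The sequence places the charcoal job ahead of the fuchsia job.
Since the fuchsia job is required before the charcoal job, the ordering is invalid.

No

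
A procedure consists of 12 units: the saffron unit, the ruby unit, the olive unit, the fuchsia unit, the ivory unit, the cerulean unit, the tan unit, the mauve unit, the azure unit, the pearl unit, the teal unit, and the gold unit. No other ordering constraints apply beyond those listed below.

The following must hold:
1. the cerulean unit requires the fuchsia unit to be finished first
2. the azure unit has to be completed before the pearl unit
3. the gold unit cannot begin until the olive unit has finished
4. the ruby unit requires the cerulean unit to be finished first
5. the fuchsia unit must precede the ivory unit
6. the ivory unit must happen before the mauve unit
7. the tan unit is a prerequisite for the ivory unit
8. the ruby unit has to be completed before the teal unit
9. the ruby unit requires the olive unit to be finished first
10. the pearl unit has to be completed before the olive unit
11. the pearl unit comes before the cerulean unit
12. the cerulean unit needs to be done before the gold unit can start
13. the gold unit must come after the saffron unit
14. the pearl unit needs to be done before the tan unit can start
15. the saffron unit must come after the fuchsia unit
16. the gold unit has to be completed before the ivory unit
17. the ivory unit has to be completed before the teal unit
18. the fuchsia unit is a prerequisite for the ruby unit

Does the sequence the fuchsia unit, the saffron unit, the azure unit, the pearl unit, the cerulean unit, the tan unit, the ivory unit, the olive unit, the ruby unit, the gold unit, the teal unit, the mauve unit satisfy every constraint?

In the proposed order, the ivory unit appears before the gold unit.
That contradicts the constraint that the gold unit must precede the ivory unit.

No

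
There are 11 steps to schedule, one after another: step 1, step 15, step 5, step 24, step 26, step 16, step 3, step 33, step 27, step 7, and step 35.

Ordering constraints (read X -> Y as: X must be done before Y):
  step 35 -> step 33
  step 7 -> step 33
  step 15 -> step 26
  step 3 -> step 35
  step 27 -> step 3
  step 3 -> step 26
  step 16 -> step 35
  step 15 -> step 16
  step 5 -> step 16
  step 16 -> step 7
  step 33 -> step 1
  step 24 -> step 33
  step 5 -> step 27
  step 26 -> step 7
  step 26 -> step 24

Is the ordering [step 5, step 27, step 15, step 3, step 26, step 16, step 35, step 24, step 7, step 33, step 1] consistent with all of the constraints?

Checking each listed constraint against this order: for instance, step 5 is in position 1 and step 16 in position 6, so that constraint holds — and the remaining constraints check out the same way.

Yes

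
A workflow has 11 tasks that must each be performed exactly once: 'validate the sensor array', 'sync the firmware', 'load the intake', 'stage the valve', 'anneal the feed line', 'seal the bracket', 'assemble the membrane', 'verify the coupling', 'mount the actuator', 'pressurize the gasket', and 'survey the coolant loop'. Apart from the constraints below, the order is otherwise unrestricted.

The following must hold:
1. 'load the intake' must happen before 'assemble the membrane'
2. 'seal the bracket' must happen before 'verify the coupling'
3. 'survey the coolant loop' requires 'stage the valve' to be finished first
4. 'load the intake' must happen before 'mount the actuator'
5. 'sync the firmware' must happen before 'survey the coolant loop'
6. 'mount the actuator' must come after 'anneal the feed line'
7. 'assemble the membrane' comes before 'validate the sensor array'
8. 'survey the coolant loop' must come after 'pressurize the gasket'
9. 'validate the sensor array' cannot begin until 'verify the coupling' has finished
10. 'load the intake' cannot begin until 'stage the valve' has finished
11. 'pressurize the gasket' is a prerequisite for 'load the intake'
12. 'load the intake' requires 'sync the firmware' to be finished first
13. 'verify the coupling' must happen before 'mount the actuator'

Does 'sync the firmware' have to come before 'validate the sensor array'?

Tracing the constraints gives a chain: 'sync the firmware' → 'load the intake' → 'assemble the membrane' → 'validate the sensor array'.
That forces 'sync the firmware' before 'validate the sensor array' in every valid schedule.

Yes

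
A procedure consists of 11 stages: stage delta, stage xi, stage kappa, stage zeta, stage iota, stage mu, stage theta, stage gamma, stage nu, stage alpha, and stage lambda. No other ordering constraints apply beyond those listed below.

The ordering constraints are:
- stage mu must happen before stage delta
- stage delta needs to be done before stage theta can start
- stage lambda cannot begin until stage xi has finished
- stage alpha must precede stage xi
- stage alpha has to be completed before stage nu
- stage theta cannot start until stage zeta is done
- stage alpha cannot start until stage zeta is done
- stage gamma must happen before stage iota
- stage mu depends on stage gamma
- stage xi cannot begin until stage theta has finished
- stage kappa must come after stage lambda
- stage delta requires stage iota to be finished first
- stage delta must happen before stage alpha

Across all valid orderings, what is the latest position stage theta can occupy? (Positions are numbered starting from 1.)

Every stage that must follow stage theta has to come after it. Tracing all chains starting from stage theta, those stages are: stage xi, stage kappa, stage lambda — 3 in total.
So at least 3 stages follow stage theta, putting stage theta no later than position 8. That position is achievable by scheduling everything else first.

8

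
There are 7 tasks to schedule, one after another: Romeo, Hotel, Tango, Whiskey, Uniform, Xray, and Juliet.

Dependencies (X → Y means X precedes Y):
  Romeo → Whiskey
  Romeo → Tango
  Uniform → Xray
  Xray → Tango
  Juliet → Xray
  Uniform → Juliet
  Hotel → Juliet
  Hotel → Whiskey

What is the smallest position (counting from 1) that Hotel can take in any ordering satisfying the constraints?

No constraint forces any other task before Hotel, so it can be placed first.

1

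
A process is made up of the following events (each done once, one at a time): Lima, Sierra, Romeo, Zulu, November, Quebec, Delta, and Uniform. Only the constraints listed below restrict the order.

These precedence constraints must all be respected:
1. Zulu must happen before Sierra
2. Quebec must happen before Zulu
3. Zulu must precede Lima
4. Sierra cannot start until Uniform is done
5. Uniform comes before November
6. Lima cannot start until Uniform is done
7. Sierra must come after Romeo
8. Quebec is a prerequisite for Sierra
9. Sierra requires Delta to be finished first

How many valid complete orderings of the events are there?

768

The events with no prerequisites are Romeo, Quebec, Delta, Uniform; any of them can be placed first.
Enumerating by repeatedly choosing an available event (one whose prerequisites are all placed) gives 768 distinct complete orderings.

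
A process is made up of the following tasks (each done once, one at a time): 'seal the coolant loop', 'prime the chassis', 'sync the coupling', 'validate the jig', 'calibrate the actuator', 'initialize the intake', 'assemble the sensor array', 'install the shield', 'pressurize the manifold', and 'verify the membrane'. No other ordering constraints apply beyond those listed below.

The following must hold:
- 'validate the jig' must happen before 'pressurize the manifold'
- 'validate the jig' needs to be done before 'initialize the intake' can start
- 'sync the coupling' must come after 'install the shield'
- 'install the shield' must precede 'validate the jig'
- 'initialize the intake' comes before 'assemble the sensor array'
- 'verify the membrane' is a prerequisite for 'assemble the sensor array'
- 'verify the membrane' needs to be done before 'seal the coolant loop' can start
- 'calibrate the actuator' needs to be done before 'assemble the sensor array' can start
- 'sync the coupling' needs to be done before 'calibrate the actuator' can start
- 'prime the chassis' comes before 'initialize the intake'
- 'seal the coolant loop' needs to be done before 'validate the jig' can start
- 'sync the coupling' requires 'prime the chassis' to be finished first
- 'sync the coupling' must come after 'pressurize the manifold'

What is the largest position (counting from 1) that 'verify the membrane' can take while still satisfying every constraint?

The tasks that are forced after 'verify the membrane', directly or by a chain of constraints, are 'seal the coolant loop', 'sync the coupling', 'validate the jig', 'calibrate the actuator', 'initialize the intake', 'assemble the sensor array', 'pressurize the manifold'. That's 7 tasks.
With 7 mandatory successors out of 10 tasks total, the latest slot for 'verify the membrane' is 10−7 = 3, and it's reachable by doing all non-successors before 'verify the membrane'.

3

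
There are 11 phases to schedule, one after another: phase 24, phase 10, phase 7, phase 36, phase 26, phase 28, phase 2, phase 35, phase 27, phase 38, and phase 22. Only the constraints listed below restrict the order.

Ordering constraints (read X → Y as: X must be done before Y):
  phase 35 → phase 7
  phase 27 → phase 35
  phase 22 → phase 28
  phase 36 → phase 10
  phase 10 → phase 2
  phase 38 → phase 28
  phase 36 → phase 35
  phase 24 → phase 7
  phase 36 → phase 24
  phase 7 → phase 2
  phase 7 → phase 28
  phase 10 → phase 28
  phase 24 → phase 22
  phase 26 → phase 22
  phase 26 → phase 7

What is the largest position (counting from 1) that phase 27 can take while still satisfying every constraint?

7

Every phase that must follow phase 27 has to come after it. Tracing all chains starting from phase 27, those phases are: phase 7, phase 28, phase 2, phase 35 — 4 in total.
So at least 4 phases follow phase 27, putting phase 27 no later than position 7. That position is achievable by scheduling everything else first.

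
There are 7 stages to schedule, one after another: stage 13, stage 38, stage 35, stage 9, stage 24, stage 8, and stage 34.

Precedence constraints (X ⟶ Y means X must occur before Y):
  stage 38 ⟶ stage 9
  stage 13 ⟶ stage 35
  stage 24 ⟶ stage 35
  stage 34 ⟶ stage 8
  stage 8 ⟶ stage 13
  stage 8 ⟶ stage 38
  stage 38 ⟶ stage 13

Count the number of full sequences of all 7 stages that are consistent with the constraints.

17

2 stages have no prerequisites (stage 24, stage 34), so any of them could come first.
Enumerating by repeatedly choosing an available stage (one whose prerequisites are all placed) gives 17 distinct complete orderings.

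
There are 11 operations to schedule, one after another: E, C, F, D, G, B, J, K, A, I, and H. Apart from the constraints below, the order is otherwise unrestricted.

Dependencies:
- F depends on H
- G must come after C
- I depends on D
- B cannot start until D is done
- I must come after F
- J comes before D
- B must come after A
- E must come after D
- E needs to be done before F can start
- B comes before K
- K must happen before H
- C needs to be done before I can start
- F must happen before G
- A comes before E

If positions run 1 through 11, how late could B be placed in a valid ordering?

The operations that are forced after B, directly or by a chain of constraints, are F, G, K, I, H. That's 5 operations.
So at least 5 operations follow B, putting B no later than position 6. That position is achievable by scheduling everything else first.

6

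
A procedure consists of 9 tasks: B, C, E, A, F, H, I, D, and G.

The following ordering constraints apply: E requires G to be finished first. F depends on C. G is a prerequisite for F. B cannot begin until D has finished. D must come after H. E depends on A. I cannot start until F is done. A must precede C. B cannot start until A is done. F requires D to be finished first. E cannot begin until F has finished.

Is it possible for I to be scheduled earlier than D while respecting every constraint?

No

There is a dependency chain D → F → I, so I always comes after D.
So no valid ordering can have I before D.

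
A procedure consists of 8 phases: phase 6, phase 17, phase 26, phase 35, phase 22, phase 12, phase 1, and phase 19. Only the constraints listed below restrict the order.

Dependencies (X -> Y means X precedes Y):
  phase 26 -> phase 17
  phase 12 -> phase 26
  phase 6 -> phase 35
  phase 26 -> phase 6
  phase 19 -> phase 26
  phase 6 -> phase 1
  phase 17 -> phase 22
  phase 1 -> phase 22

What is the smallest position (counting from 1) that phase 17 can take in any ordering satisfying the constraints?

Working backwards through the constraints from phase 17, its full set of required predecessors is phase 26, phase 12, phase 19 — 3 of them.
With 3 mandatory predecessors, the earliest phase 17 can sit is position 3+1 = 4, and placing just those 3 first achieves it.

4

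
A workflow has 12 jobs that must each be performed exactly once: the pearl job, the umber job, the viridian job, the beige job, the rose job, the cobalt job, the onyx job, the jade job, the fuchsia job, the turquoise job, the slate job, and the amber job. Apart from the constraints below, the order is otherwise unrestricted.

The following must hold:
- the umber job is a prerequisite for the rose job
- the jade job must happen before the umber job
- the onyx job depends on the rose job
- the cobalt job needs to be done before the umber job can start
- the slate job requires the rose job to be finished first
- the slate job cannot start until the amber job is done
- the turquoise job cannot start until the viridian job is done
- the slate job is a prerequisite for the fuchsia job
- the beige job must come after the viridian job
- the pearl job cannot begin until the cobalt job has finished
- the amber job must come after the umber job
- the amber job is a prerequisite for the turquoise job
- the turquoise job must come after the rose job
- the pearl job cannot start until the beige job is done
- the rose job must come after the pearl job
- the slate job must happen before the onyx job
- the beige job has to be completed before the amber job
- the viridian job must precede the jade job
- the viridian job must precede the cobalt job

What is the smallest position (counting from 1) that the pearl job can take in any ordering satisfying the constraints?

The jobs that are forced before the pearl job, directly or transitively, are the viridian job, the beige job, the cobalt job. That's 3 jobs.
With 3 mandatory predecessors, the earliest the pearl job can sit is position 3+1 = 4, and placing just those 3 first achieves it.

4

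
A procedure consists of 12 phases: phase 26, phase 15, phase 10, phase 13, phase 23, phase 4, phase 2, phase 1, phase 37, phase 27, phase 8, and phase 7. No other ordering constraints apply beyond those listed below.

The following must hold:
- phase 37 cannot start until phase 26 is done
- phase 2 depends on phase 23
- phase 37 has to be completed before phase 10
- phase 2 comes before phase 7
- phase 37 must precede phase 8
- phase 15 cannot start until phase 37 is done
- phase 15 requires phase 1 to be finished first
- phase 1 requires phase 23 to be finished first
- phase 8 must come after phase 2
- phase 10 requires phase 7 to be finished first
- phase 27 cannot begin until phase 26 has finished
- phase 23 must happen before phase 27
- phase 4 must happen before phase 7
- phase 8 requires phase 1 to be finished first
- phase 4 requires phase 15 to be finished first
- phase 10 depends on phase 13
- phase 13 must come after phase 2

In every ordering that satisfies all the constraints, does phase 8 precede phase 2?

No

There is a chain phase 2 → phase 8, which puts phase 2 before phase 8.
So phase 8 never precedes phase 2.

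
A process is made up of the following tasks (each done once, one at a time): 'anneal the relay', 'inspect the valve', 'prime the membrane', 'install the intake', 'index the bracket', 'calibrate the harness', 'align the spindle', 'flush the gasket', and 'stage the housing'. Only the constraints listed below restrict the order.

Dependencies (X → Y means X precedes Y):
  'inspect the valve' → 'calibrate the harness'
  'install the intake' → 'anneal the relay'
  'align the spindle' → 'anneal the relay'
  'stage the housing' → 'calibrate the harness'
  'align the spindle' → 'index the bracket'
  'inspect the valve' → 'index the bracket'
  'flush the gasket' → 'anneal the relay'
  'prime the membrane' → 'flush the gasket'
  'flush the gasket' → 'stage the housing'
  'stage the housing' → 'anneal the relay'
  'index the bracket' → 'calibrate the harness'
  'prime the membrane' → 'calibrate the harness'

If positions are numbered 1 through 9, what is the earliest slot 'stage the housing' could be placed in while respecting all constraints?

3

Every task that must precede 'stage the housing' has to come before it. Tracing all chains that end at 'stage the housing', those tasks are: 'prime the membrane', 'flush the gasket' — 2 in total.
With 2 mandatory predecessors, the earliest 'stage the housing' can sit is position 2+1 = 3, and placing just those 2 first achieves it.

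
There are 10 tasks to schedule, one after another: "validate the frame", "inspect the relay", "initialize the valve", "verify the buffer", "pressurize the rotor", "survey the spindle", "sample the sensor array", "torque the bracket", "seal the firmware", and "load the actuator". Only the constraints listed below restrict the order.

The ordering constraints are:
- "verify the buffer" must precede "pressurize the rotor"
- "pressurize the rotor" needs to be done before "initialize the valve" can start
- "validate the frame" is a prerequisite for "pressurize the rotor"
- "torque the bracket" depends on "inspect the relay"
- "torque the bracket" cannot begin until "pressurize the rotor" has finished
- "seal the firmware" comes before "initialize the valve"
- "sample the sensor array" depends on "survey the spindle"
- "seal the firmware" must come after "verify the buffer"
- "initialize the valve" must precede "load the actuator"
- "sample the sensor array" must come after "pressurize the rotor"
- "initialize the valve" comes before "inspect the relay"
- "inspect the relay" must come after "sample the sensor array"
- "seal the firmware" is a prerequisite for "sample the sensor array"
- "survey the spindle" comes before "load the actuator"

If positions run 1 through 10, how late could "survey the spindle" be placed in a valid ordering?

Following every chain forward from "survey the spindle", the tasks that must come later are "inspect the relay", "sample the sensor array", "torque the bracket", "load the actuator" — 4 of them.
So at least 4 tasks follow "survey the spindle", putting "survey the spindle" no later than position 6. That position is achievable by scheduling everything else first.

6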